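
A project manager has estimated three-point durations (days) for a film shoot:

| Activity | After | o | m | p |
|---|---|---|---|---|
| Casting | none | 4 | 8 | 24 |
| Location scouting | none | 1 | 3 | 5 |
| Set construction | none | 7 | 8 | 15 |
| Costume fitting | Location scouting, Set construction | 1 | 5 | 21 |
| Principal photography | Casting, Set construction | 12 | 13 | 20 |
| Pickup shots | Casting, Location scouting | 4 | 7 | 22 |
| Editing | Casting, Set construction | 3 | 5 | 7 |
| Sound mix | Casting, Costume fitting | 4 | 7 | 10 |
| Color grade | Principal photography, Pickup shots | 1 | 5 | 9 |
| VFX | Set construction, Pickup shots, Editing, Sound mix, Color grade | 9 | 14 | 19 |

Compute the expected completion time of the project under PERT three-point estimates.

43 days

te_Casting = (4 + 4·8 + 24)/6 = 60/6 = 10
te_Location scouting = (1 + 4·3 + 5)/6 = 18/6 = 3
te_Set construction = (7 + 4·8 + 15)/6 = 54/6 = 9
te_Costume fitting = (1 + 4·5 + 21)/6 = 42/6 = 7
te_Principal photography = (12 + 4·13 + 20)/6 = 84/6 = 14
te_Pickup shots = (4 + 4·7 + 22)/6 = 54/6 = 9
te_Editing = (3 + 4·5 + 7)/6 = 30/6 = 5
te_Sound mix = (4 + 4·7 + 10)/6 = 42/6 = 7
te_Color grade = (1 + 4·5 + 9)/6 = 30/6 = 5
te_VFX = (9 + 4·14 + 19)/6 = 84/6 = 14

Forward pass:
ES_Casting = 0; EF_Casting = 10
ES_Location scouting = 0; EF_Location scouting = 3
ES_Set construction = 0; EF_Set construction = 9
ES_Costume fitting = max(EF_Location scouting=3, EF_Set construction=9) = 9; EF_Costume fitting = 9+7 = 16
ES_Principal photography = max(EF_Casting=10, EF_Set construction=9) = 10; EF_Principal photography = 10+14 = 24
ES_Pickup shots = max(EF_Casting=10, EF_Location scouting=3) = 10; EF_Pickup shots = 10+9 = 19
ES_Editing = max(EF_Casting=10, EF_Set construction=9) = 10; EF_Editing = 10+5 = 15
ES_Sound mix = max(EF_Casting=10, EF_Costume fitting=16) = 16; EF_Sound mix = 16+7 = 23
ES_Color grade = max(EF_Principal photography=24, EF_Pickup shots=19) = 24; EF_Color grade = 24+5 = 29
ES_VFX = max(EF_Set construction=9, EF_Pickup shots=19, EF_Editing=15, EF_Sound mix=23, EF_Color grade=29) = 29; EF_VFX = 29+14 = 43
Expected project duration μ = 43 days. Critical path: Casting → Principal photography → Color grade → VFX.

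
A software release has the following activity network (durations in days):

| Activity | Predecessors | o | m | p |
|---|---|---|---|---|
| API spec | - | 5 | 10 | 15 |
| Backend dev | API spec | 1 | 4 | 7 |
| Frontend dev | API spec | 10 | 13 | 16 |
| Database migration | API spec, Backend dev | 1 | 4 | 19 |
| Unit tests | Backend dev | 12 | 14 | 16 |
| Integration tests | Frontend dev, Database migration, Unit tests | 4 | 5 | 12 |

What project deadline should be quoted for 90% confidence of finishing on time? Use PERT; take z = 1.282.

te_API spec = (5 + 4·10 + 15)/6 = 60/6 = 10; σ²_API spec = ((15−5)/6)² = 2.778
te_Backend dev = (1 + 4·4 + 7)/6 = 24/6 = 4; σ²_Backend dev = ((7−1)/6)² = 1.000
te_Frontend dev = (10 + 4·13 + 16)/6 = 78/6 = 13; σ²_Frontend dev = ((16−10)/6)² = 1.000
te_Database migration = (1 + 4·4 + 19)/6 = 36/6 = 6; σ²_Database migration = ((19−1)/6)² = 9.000
te_Unit tests = (12 + 4·14 + 16)/6 = 84/6 = 14; σ²_Unit tests = ((16−12)/6)² = 0.444
te_Integration tests = (4 + 4·5 + 12)/6 = 36/6 = 6; σ²_Integration tests = ((12−4)/6)² = 1.778

Forward pass:
ES_API spec = 0; EF_API spec = 10
ES_Backend dev = 10; EF_Backend dev = 10+4 = 14
ES_Frontend dev = 10; EF_Frontend dev = 10+13 = 23
ES_Database migration = max(EF_API spec=10, EF_Backend dev=14) = 14; EF_Database migration = 14+6 = 20
ES_Unit tests = 14; EF_Unit tests = 14+14 = 28
ES_Integration tests = max(EF_Frontend dev=23, EF_Database migration=20, EF_Unit tests=28) = 28; EF_Integration tests = 28+6 = 34
Expected project duration μ = 34 days. Critical path: API spec → Backend dev → Unit tests → Integration tests.

Variance along critical path = 2.778 + 1.000 + 0.444 + 1.778 = 6.000; σ = 2.449 days.
D = μ + z·σ = 34 + 1.282·2.449 = 37.1 days

37.1 days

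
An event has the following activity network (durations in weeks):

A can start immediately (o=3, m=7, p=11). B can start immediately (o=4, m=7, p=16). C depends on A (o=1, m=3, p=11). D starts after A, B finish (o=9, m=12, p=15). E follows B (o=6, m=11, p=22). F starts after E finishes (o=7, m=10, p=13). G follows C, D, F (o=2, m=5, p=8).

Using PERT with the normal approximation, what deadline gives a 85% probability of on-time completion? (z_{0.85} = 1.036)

38.8 weeks

te_A = (3 + 4·7 + 11)/6 = 42/6 = 7; σ²_A = ((11−3)/6)² = 1.778
te_B = (4 + 4·7 + 16)/6 = 48/6 = 8; σ²_B = ((16−4)/6)² = 4.000
te_C = (1 + 4·3 + 11)/6 = 24/6 = 4; σ²_C = ((11−1)/6)² = 2.778
te_D = (9 + 4·12 + 15)/6 = 72/6 = 12; σ²_D = ((15−9)/6)² = 1.000
te_E = (6 + 4·11 + 22)/6 = 72/6 = 12; σ²_E = ((22−6)/6)² = 7.111
te_F = (7 + 4·10 + 13)/6 = 60/6 = 10; σ²_F = ((13−7)/6)² = 1.000
te_G = (2 + 4·5 + 8)/6 = 30/6 = 5; σ²_G = ((8−2)/6)² = 1.000

Forward pass:
ES_A = 0; EF_A = 7
ES_B = 0; EF_B = 8
ES_C = 7; EF_C = 7+4 = 11
ES_D = max(EF_A=7, EF_B=8) = 8; EF_D = 8+12 = 20
ES_E = 8; EF_E = 8+12 = 20
ES_F = 20; EF_F = 20+10 = 30
ES_G = max(EF_C=11, EF_D=20, EF_F=30) = 30; EF_G = 30+5 = 35
Expected project duration μ = 35 weeks. Critical path: B → E → F → G.

Variance along critical path = 4.000 + 7.111 + 1.000 + 1.000 = 13.111; σ = 3.621 weeks.
D = μ + z·σ = 35 + 1.036·3.621 = 38.8 weeks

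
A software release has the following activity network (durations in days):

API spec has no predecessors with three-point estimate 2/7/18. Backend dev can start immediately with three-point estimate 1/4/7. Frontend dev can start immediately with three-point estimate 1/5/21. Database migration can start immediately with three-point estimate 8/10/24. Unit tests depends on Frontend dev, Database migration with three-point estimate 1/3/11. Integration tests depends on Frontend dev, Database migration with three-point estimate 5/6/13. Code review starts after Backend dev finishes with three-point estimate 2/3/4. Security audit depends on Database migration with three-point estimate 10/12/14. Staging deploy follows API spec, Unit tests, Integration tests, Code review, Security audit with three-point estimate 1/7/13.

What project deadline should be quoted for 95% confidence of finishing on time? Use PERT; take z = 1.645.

te_API spec = (2 + 4·7 + 18)/6 = 48/6 = 8; σ²_API spec = ((18−2)/6)² = 7.111
te_Backend dev = (1 + 4·4 + 7)/6 = 24/6 = 4; σ²_Backend dev = ((7−1)/6)² = 1.000
te_Frontend dev = (1 + 4·5 + 21)/6 = 42/6 = 7; σ²_Frontend dev = ((21−1)/6)² = 11.111
te_Database migration = (8 + 4·10 + 24)/6 = 72/6 = 12; σ²_Database migration = ((24−8)/6)² = 7.111
te_Unit tests = (1 + 4·3 + 11)/6 = 24/6 = 4; σ²_Unit tests = ((11−1)/6)² = 2.778
te_Integration tests = (5 + 4·6 + 13)/6 = 42/6 = 7; σ²_Integration tests = ((13−5)/6)² = 1.778
te_Code review = (2 + 4·3 + 4)/6 = 18/6 = 3; σ²_Code review = ((4−2)/6)² = 0.111
te_Security audit = (10 + 4·12 + 14)/6 = 72/6 = 12; σ²_Security audit = ((14−10)/6)² = 0.444
te_Staging deploy = (1 + 4·7 + 13)/6 = 42/6 = 7; σ²_Staging deploy = ((13−1)/6)² = 4.000

Forward pass:
ES_API spec = 0; EF_API spec = 8
ES_Backend dev = 0; EF_Backend dev = 4
ES_Frontend dev = 0; EF_Frontend dev = 7
ES_Database migration = 0; EF_Database migration = 12
ES_Unit tests = max(EF_Frontend dev=7, EF_Database migration=12) = 12; EF_Unit tests = 12+4 = 16
ES_Integration tests = max(EF_Frontend dev=7, EF_Database migration=12) = 12; EF_Integration tests = 12+7 = 19
ES_Code review = 4; EF_Code review = 4+3 = 7
ES_Security audit = 12; EF_Security audit = 12+12 = 24
ES_Staging deploy = max(EF_API spec=8, EF_Unit tests=16, EF_Integration tests=19, EF_Code review=7, EF_Security audit=24) = 24; EF_Staging deploy = 24+7 = 31
Expected project duration μ = 31 days. Critical path: Database migration → Security audit → Staging deploy.

Variance along critical path = 7.111 + 0.444 + 4.000 = 11.556; σ = 3.399 days.
D = μ + z·σ = 31 + 1.645·3.399 = 36.6 days

36.6 days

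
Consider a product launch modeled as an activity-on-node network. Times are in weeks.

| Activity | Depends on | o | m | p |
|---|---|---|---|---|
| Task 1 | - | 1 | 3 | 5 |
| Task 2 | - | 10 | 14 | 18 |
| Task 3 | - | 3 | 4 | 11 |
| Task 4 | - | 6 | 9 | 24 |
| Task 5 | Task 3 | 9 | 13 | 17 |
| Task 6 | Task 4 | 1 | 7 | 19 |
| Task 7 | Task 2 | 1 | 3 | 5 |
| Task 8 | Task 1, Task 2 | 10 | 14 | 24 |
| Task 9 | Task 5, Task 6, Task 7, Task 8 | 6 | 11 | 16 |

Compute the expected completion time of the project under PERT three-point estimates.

40 weeks

te_Task 1 = (1 + 4·3 + 5)/6 = 18/6 = 3
te_Task 2 = (10 + 4·14 + 18)/6 = 84/6 = 14
te_Task 3 = (3 + 4·4 + 11)/6 = 30/6 = 5
te_Task 4 = (6 + 4·9 + 24)/6 = 66/6 = 11
te_Task 5 = (9 + 4·13 + 17)/6 = 78/6 = 13
te_Task 6 = (1 + 4·7 + 19)/6 = 48/6 = 8
te_Task 7 = (1 + 4·3 + 5)/6 = 18/6 = 3
te_Task 8 = (10 + 4·14 + 24)/6 = 90/6 = 15
te_Task 9 = (6 + 4·11 + 16)/6 = 66/6 = 11

Forward pass:
ES_Task 1 = 0; EF_Task 1 = 3
ES_Task 2 = 0; EF_Task 2 = 14
ES_Task 3 = 0; EF_Task 3 = 5
ES_Task 4 = 0; EF_Task 4 = 11
ES_Task 5 = 5; EF_Task 5 = 5+13 = 18
ES_Task 6 = 11; EF_Task 6 = 11+8 = 19
ES_Task 7 = 14; EF_Task 7 = 14+3 = 17
ES_Task 8 = max(EF_Task 1=3, EF_Task 2=14) = 14; EF_Task 8 = 14+15 = 29
ES_Task 9 = max(EF_Task 5=18, EF_Task 6=19, EF_Task 7=17, EF_Task 8=29) = 29; EF_Task 9 = 29+11 = 40
Expected project duration μ = 40 weeks. Critical path: Task 2 → Task 8 → Task 9.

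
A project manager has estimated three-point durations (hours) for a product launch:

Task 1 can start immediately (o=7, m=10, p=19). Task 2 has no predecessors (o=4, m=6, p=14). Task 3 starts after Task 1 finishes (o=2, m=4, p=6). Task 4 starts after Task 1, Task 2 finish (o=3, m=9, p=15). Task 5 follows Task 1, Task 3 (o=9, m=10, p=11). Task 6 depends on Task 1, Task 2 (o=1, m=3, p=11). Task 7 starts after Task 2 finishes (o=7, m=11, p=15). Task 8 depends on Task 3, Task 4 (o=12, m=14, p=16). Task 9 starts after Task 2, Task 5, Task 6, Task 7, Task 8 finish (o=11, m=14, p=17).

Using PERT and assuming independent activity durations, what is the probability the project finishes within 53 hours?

0.948

te_Task 1 = (7 + 4·10 + 19)/6 = 66/6 = 11; σ²_Task 1 = ((19−7)/6)² = 4.000
te_Task 2 = (4 + 4·6 + 14)/6 = 42/6 = 7; σ²_Task 2 = ((14−4)/6)² = 2.778
te_Task 3 = (2 + 4·4 + 6)/6 = 24/6 = 4; σ²_Task 3 = ((6−2)/6)² = 0.444
te_Task 4 = (3 + 4·9 + 15)/6 = 54/6 = 9; σ²_Task 4 = ((15−3)/6)² = 4.000
te_Task 5 = (9 + 4·10 + 11)/6 = 60/6 = 10; σ²_Task 5 = ((11−9)/6)² = 0.111
te_Task 6 = (1 + 4·3 + 11)/6 = 24/6 = 4; σ²_Task 6 = ((11−1)/6)² = 2.778
te_Task 7 = (7 + 4·11 + 15)/6 = 66/6 = 11; σ²_Task 7 = ((15−7)/6)² = 1.778
te_Task 8 = (12 + 4·14 + 16)/6 = 84/6 = 14; σ²_Task 8 = ((16−12)/6)² = 0.444
te_Task 9 = (11 + 4·14 + 17)/6 = 84/6 = 14; σ²_Task 9 = ((17−11)/6)² = 1.000

Forward pass:
ES_Task 1 = 0; EF_Task 1 = 11
ES_Task 2 = 0; EF_Task 2 = 7
ES_Task 3 = 11; EF_Task 3 = 11+4 = 15
ES_Task 4 = max(EF_Task 1=11, EF_Task 2=7) = 11; EF_Task 4 = 11+9 = 20
ES_Task 5 = max(EF_Task 1=11, EF_Task 3=15) = 15; EF_Task 5 = 15+10 = 25
ES_Task 6 = max(EF_Task 1=11, EF_Task 2=7) = 11; EF_Task 6 = 11+4 = 15
ES_Task 7 = 7; EF_Task 7 = 7+11 = 18
ES_Task 8 = max(EF_Task 3=15, EF_Task 4=20) = 20; EF_Task 8 = 20+14 = 34
ES_Task 9 = max(EF_Task 2=7, EF_Task 5=25, EF_Task 6=15, EF_Task 7=18, EF_Task 8=34) = 34; EF_Task 9 = 34+14 = 48
Expected project duration μ = 48 hours. Critical path: Task 1 → Task 4 → Task 8 → Task 9.

Variance along critical path = 4.000 + 4.000 + 0.444 + 1.000 = 9.444; σ = √9.444 = 3.073 hours.
Z = (53 − 48) / 3.073 = 1.627
P(T ≤ 53) = Φ(1.627) ≈ 0.948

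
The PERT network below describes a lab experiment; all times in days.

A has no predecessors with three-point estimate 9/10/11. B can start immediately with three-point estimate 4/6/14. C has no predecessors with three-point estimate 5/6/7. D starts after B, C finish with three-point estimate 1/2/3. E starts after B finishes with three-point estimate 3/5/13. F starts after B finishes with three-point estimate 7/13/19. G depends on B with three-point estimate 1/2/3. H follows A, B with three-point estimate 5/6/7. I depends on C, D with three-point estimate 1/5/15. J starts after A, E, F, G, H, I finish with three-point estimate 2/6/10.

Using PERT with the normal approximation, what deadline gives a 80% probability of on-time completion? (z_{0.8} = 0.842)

te_A = (9 + 4·10 + 11)/6 = 60/6 = 10; σ²_A = ((11−9)/6)² = 0.111
te_B = (4 + 4·6 + 14)/6 = 42/6 = 7; σ²_B = ((14−4)/6)² = 2.778
te_C = (5 + 4·6 + 7)/6 = 36/6 = 6; σ²_C = ((7−5)/6)² = 0.111
te_D = (1 + 4·2 + 3)/6 = 12/6 = 2; σ²_D = ((3−1)/6)² = 0.111
te_E = (3 + 4·5 + 13)/6 = 36/6 = 6; σ²_E = ((13−3)/6)² = 2.778
te_F = (7 + 4·13 + 19)/6 = 78/6 = 13; σ²_F = ((19−7)/6)² = 4.000
te_G = (1 + 4·2 + 3)/6 = 12/6 = 2; σ²_G = ((3−1)/6)² = 0.111
te_H = (5 + 4·6 + 7)/6 = 36/6 = 6; σ²_H = ((7−5)/6)² = 0.111
te_I = (1 + 4·5 + 15)/6 = 36/6 = 6; σ²_I = ((15−1)/6)² = 5.444
te_J = (2 + 4·6 + 10)/6 = 36/6 = 6; σ²_J = ((10−2)/6)² = 1.778

Forward pass:
ES_A = 0; EF_A = 10
ES_B = 0; EF_B = 7
ES_C = 0; EF_C = 6
ES_D = max(EF_B=7, EF_C=6) = 7; EF_D = 7+2 = 9
ES_E = 7; EF_E = 7+6 = 13
ES_F = 7; EF_F = 7+13 = 20
ES_G = 7; EF_G = 7+2 = 9
ES_H = max(EF_A=10, EF_B=7) = 10; EF_H = 10+6 = 16
ES_I = max(EF_C=6, EF_D=9) = 9; EF_I = 9+6 = 15
ES_J = max(EF_A=10, EF_E=13, EF_F=20, EF_G=9, EF_H=16, EF_I=15) = 20; EF_J = 20+6 = 26
Expected project duration μ = 26 days. Critical path: B → F → J.

Variance along critical path = 2.778 + 4.000 + 1.778 = 8.556; σ = 2.925 days.
D = μ + z·σ = 26 + 0.842·2.925 = 28.5 days

28.5 days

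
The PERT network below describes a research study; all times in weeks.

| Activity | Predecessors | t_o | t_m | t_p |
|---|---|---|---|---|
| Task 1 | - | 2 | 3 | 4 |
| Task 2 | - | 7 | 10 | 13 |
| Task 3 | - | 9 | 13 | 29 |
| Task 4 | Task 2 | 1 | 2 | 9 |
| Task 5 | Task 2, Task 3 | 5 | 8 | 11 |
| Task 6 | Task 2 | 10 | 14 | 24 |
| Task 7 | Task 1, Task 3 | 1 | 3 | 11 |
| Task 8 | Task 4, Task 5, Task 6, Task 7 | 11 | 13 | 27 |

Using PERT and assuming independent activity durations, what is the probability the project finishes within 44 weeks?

te_Task 1 = (2 + 4·3 + 4)/6 = 18/6 = 3; σ²_Task 1 = ((4−2)/6)² = 0.111
te_Task 2 = (7 + 4·10 + 13)/6 = 60/6 = 10; σ²_Task 2 = ((13−7)/6)² = 1.000
te_Task 3 = (9 + 4·13 + 29)/6 = 90/6 = 15; σ²_Task 3 = ((29−9)/6)² = 11.111
te_Task 4 = (1 + 4·2 + 9)/6 = 18/6 = 3; σ²_Task 4 = ((9−1)/6)² = 1.778
te_Task 5 = (5 + 4·8 + 11)/6 = 48/6 = 8; σ²_Task 5 = ((11−5)/6)² = 1.000
te_Task 6 = (10 + 4·14 + 24)/6 = 90/6 = 15; σ²_Task 6 = ((24−10)/6)² = 5.444
te_Task 7 = (1 + 4·3 + 11)/6 = 24/6 = 4; σ²_Task 7 = ((11−1)/6)² = 2.778
te_Task 8 = (11 + 4·13 + 27)/6 = 90/6 = 15; σ²_Task 8 = ((27−11)/6)² = 7.111

Forward pass:
ES_Task 1 = 0; EF_Task 1 = 3
ES_Task 2 = 0; EF_Task 2 = 10
ES_Task 3 = 0; EF_Task 3 = 15
ES_Task 4 = 10; EF_Task 4 = 10+3 = 13
ES_Task 5 = max(EF_Task 2=10, EF_Task 3=15) = 15; EF_Task 5 = 15+8 = 23
ES_Task 6 = 10; EF_Task 6 = 10+15 = 25
ES_Task 7 = max(EF_Task 1=3, EF_Task 3=15) = 15; EF_Task 7 = 15+4 = 19
ES_Task 8 = max(EF_Task 4=13, EF_Task 5=23, EF_Task 6=25, EF_Task 7=19) = 25; EF_Task 8 = 25+15 = 40
Expected project duration μ = 40 weeks. Critical path: Task 2 → Task 6 → Task 8.

Variance along critical path = 1.000 + 5.444 + 7.111 = 13.556; σ = √13.556 = 3.682 weeks.
Z = (44 − 40) / 3.682 = 1.086
P(T ≤ 44) = Φ(1.086) ≈ 0.861

0.861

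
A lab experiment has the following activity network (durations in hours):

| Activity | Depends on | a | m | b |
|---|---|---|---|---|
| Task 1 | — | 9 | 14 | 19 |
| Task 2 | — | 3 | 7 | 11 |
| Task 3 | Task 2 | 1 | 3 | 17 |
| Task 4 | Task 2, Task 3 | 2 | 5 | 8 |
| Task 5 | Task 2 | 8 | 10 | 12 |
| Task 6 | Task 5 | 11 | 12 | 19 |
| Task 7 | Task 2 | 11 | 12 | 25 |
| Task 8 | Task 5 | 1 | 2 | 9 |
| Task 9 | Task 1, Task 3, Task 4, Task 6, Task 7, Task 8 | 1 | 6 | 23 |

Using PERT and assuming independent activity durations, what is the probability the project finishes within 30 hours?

te_Task 1 = (9 + 4·14 + 19)/6 = 84/6 = 14; σ²_Task 1 = ((19−9)/6)² = 2.778
te_Task 2 = (3 + 4·7 + 11)/6 = 42/6 = 7; σ²_Task 2 = ((11−3)/6)² = 1.778
te_Task 3 = (1 + 4·3 + 17)/6 = 30/6 = 5; σ²_Task 3 = ((17−1)/6)² = 7.111
te_Task 4 = (2 + 4·5 + 8)/6 = 30/6 = 5; σ²_Task 4 = ((8−2)/6)² = 1.000
te_Task 5 = (8 + 4·10 + 12)/6 = 60/6 = 10; σ²_Task 5 = ((12−8)/6)² = 0.444
te_Task 6 = (11 + 4·12 + 19)/6 = 78/6 = 13; σ²_Task 6 = ((19−11)/6)² = 1.778
te_Task 7 = (11 + 4·12 + 25)/6 = 84/6 = 14; σ²_Task 7 = ((25−11)/6)² = 5.444
te_Task 8 = (1 + 4·2 + 9)/6 = 18/6 = 3; σ²_Task 8 = ((9−1)/6)² = 1.778
te_Task 9 = (1 + 4·6 + 23)/6 = 48/6 = 8; σ²_Task 9 = ((23−1)/6)² = 13.444

Forward pass:
ES_Task 1 = 0; EF_Task 1 = 14
ES_Task 2 = 0; EF_Task 2 = 7
ES_Task 3 = 7; EF_Task 3 = 7+5 = 12
ES_Task 4 = max(EF_Task 2=7, EF_Task 3=12) = 12; EF_Task 4 = 12+5 = 17
ES_Task 5 = 7; EF_Task 5 = 7+10 = 17
ES_Task 6 = 17; EF_Task 6 = 17+13 = 30
ES_Task 7 = 7; EF_Task 7 = 7+14 = 21
ES_Task 8 = 17; EF_Task 8 = 17+3 = 20
ES_Task 9 = max(EF_Task 1=14, EF_Task 3=12, EF_Task 4=17, EF_Task 6=30, EF_Task 7=21, EF_Task 8=20) = 30; EF_Task 9 = 30+8 = 38
Expected project duration μ = 38 hours. Critical path: Task 2 → Task 5 → Task 6 → Task 9.

Variance along critical path = 1.778 + 0.444 + 1.778 + 13.444 = 17.444; σ = √17.444 = 4.177 hours.
Z = (30 − 38) / 4.177 = -1.915
P(T ≤ 30) = Φ(-1.915) ≈ 0.028

0.028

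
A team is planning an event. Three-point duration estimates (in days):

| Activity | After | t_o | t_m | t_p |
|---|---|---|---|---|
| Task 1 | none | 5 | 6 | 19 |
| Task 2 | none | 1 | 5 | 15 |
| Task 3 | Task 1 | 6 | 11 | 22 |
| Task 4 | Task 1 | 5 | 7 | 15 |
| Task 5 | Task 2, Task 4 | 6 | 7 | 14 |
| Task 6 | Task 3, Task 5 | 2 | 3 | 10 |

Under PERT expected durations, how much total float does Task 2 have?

te_Task 1 = (5 + 4·6 + 19)/6 = 48/6 = 8
te_Task 2 = (1 + 4·5 + 15)/6 = 36/6 = 6
te_Task 3 = (6 + 4·11 + 22)/6 = 72/6 = 12
te_Task 4 = (5 + 4·7 + 15)/6 = 48/6 = 8
te_Task 5 = (6 + 4·7 + 14)/6 = 48/6 = 8
te_Task 6 = (2 + 4·3 + 10)/6 = 24/6 = 4

Forward pass:
ES_Task 1 = 0; EF_Task 1 = 8
ES_Task 2 = 0; EF_Task 2 = 6
ES_Task 3 = 8; EF_Task 3 = 8+12 = 20
ES_Task 4 = 8; EF_Task 4 = 8+8 = 16
ES_Task 5 = max(EF_Task 2=6, EF_Task 4=16) = 16; EF_Task 5 = 16+8 = 24
ES_Task 6 = max(EF_Task 3=20, EF_Task 5=24) = 24; EF_Task 6 = 24+4 = 28
Expected project duration μ = 28 days. Critical path: Task 1 → Task 4 → Task 5 → Task 6.

Backward pass:
LF_Task 6 = 28; LS_Task 6 = 28−4 = 24
LF_Task 5 = LS_Task 6 = 24; LS_Task 5 = 24−8 = 16
LF_Task 4 = LS_Task 5 = 16; LS_Task 4 = 16−8 = 8
LF_Task 3 = LS_Task 6 = 24; LS_Task 3 = 24−12 = 12
LF_Task 2 = LS_Task 5 = 16; LS_Task 2 = 16−6 = 10
LF_Task 1 = min(LS_Task 3=12, LS_Task 4=8) = 8; LS_Task 1 = 8−8 = 0
Slack_Task 2 = LS_Task 2 − ES_Task 2 = 10 − 0 = 10

10 days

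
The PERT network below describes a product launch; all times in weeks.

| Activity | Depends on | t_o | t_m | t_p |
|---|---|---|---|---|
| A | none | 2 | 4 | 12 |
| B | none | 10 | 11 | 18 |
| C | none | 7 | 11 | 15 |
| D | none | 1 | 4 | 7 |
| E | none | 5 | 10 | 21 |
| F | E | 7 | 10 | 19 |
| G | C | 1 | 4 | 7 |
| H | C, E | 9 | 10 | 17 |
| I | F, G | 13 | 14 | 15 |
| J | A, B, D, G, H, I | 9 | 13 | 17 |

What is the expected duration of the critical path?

te_A = (2 + 4·4 + 12)/6 = 30/6 = 5
te_B = (10 + 4·11 + 18)/6 = 72/6 = 12
te_C = (7 + 4·11 + 15)/6 = 66/6 = 11
te_D = (1 + 4·4 + 7)/6 = 24/6 = 4
te_E = (5 + 4·10 + 21)/6 = 66/6 = 11
te_F = (7 + 4·10 + 19)/6 = 66/6 = 11
te_G = (1 + 4·4 + 7)/6 = 24/6 = 4
te_H = (9 + 4·10 + 17)/6 = 66/6 = 11
te_I = (13 + 4·14 + 15)/6 = 84/6 = 14
te_J = (9 + 4·13 + 17)/6 = 78/6 = 13

Forward pass:
ES_A = 0; EF_A = 5
ES_B = 0; EF_B = 12
ES_C = 0; EF_C = 11
ES_D = 0; EF_D = 4
ES_E = 0; EF_E = 11
ES_F = 11; EF_F = 11+11 = 22
ES_G = 11; EF_G = 11+4 = 15
ES_H = max(EF_C=11, EF_E=11) = 11; EF_H = 11+11 = 22
ES_I = max(EF_F=22, EF_G=15) = 22; EF_I = 22+14 = 36
ES_J = max(EF_A=5, EF_B=12, EF_D=4, EF_G=15, EF_H=22, EF_I=36) = 36; EF_J = 36+13 = 49
Expected project duration μ = 49 weeks. Critical path: E → F → I → J.

49 weeks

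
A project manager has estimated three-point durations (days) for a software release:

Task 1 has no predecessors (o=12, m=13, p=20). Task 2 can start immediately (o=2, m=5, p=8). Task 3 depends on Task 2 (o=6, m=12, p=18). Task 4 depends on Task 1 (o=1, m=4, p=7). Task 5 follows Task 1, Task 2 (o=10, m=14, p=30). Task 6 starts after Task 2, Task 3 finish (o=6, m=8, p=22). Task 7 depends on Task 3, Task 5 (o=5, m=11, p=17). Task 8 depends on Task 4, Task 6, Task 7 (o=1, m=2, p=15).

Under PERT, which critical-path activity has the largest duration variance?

Task 5

te_Task 1 = (12 + 4·13 + 20)/6 = 84/6 = 14; σ²_Task 1 = ((20−12)/6)² = 1.778
te_Task 2 = (2 + 4·5 + 8)/6 = 30/6 = 5; σ²_Task 2 = ((8−2)/6)² = 1.000
te_Task 3 = (6 + 4·12 + 18)/6 = 72/6 = 12; σ²_Task 3 = ((18−6)/6)² = 4.000
te_Task 4 = (1 + 4·4 + 7)/6 = 24/6 = 4; σ²_Task 4 = ((7−1)/6)² = 1.000
te_Task 5 = (10 + 4·14 + 30)/6 = 96/6 = 16; σ²_Task 5 = ((30−10)/6)² = 11.111
te_Task 6 = (6 + 4·8 + 22)/6 = 60/6 = 10; σ²_Task 6 = ((22−6)/6)² = 7.111
te_Task 7 = (5 + 4·11 + 17)/6 = 66/6 = 11; σ²_Task 7 = ((17−5)/6)² = 4.000
te_Task 8 = (1 + 4·2 + 15)/6 = 24/6 = 4; σ²_Task 8 = ((15−1)/6)² = 5.444

Forward pass:
ES_Task 1 = 0; EF_Task 1 = 14
ES_Task 2 = 0; EF_Task 2 = 5
ES_Task 3 = 5; EF_Task 3 = 5+12 = 17
ES_Task 4 = 14; EF_Task 4 = 14+4 = 18
ES_Task 5 = max(EF_Task 1=14, EF_Task 2=5) = 14; EF_Task 5 = 14+16 = 30
ES_Task 6 = max(EF_Task 2=5, EF_Task 3=17) = 17; EF_Task 6 = 17+10 = 27
ES_Task 7 = max(EF_Task 3=17, EF_Task 5=30) = 30; EF_Task 7 = 30+11 = 41
ES_Task 8 = max(EF_Task 4=18, EF_Task 6=27, EF_Task 7=41) = 41; EF_Task 8 = 41+4 = 45
Expected project duration μ = 45 days. Critical path: Task 1 → Task 5 → Task 7 → Task 8.

Variances on critical path: σ²_Task 1=1.778, σ²_Task 5=11.111, σ²_Task 7=4.000, σ²_Task 8=5.444.
Largest is σ²_Task 5 = 11.111.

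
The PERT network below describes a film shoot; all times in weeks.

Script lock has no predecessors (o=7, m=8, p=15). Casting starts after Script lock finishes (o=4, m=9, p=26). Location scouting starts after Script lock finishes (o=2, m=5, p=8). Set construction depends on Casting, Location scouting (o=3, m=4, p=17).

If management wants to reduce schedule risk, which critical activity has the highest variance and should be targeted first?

te_Script lock = (7 + 4·8 + 15)/6 = 54/6 = 9; σ²_Script lock = ((15−7)/6)² = 1.778
te_Casting = (4 + 4·9 + 26)/6 = 66/6 = 11; σ²_Casting = ((26−4)/6)² = 13.444
te_Location scouting = (2 + 4·5 + 8)/6 = 30/6 = 5; σ²_Location scouting = ((8−2)/6)² = 1.000
te_Set construction = (3 + 4·4 + 17)/6 = 36/6 = 6; σ²_Set construction = ((17−3)/6)² = 5.444

Forward pass:
ES_Script lock = 0; EF_Script lock = 9
ES_Casting = 9; EF_Casting = 9+11 = 20
ES_Location scouting = 9; EF_Location scouting = 9+5 = 14
ES_Set construction = max(EF_Casting=20, EF_Location scouting=14) = 20; EF_Set construction = 20+6 = 26
Expected project duration μ = 26 weeks. Critical path: Script lock → Casting → Set construction.

Variances on critical path: σ²_Script lock=1.778, σ²_Casting=13.444, σ²_Set construction=5.444.
Largest is σ²_Casting = 13.444.

Casting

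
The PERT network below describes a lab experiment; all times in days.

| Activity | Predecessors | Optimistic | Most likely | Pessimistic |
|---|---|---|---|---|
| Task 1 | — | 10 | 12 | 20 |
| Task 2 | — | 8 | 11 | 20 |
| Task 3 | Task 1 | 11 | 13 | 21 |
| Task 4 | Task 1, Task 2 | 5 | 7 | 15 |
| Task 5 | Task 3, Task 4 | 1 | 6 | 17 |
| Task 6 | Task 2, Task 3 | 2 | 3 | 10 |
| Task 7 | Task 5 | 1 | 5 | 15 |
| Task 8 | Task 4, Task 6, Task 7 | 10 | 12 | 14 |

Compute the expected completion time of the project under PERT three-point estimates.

te_Task 1 = (10 + 4·12 + 20)/6 = 78/6 = 13
te_Task 2 = (8 + 4·11 + 20)/6 = 72/6 = 12
te_Task 3 = (11 + 4·13 + 21)/6 = 84/6 = 14
te_Task 4 = (5 + 4·7 + 15)/6 = 48/6 = 8
te_Task 5 = (1 + 4·6 + 17)/6 = 42/6 = 7
te_Task 6 = (2 + 4·3 + 10)/6 = 24/6 = 4
te_Task 7 = (1 + 4·5 + 15)/6 = 36/6 = 6
te_Task 8 = (10 + 4·12 + 14)/6 = 72/6 = 12

Forward pass:
ES_Task 1 = 0; EF_Task 1 = 13
ES_Task 2 = 0; EF_Task 2 = 12
ES_Task 3 = 13; EF_Task 3 = 13+14 = 27
ES_Task 4 = max(EF_Task 1=13, EF_Task 2=12) = 13; EF_Task 4 = 13+8 = 21
ES_Task 5 = max(EF_Task 3=27, EF_Task 4=21) = 27; EF_Task 5 = 27+7 = 34
ES_Task 6 = max(EF_Task 2=12, EF_Task 3=27) = 27; EF_Task 6 = 27+4 = 31
ES_Task 7 = 34; EF_Task 7 = 34+6 = 40
ES_Task 8 = max(EF_Task 4=21, EF_Task 6=31, EF_Task 7=40) = 40; EF_Task 8 = 40+12 = 52
Expected project duration μ = 52 days. Critical path: Task 1 → Task 3 → Task 5 → Task 7 → Task 8.

52 days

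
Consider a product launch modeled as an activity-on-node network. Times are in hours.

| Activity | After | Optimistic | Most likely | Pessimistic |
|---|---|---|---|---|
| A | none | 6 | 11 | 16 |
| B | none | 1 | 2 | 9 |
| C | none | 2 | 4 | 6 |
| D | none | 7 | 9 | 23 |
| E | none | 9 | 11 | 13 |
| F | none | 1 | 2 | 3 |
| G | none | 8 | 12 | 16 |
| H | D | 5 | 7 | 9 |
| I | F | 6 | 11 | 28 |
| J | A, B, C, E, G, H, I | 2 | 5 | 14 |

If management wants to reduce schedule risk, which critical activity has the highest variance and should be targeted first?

te_A = (6 + 4·11 + 16)/6 = 66/6 = 11; σ²_A = ((16−6)/6)² = 2.778
te_B = (1 + 4·2 + 9)/6 = 18/6 = 3; σ²_B = ((9−1)/6)² = 1.778
te_C = (2 + 4·4 + 6)/6 = 24/6 = 4; σ²_C = ((6−2)/6)² = 0.444
te_D = (7 + 4·9 + 23)/6 = 66/6 = 11; σ²_D = ((23−7)/6)² = 7.111
te_E = (9 + 4·11 + 13)/6 = 66/6 = 11; σ²_E = ((13−9)/6)² = 0.444
te_F = (1 + 4·2 + 3)/6 = 12/6 = 2; σ²_F = ((3−1)/6)² = 0.111
te_G = (8 + 4·12 + 16)/6 = 72/6 = 12; σ²_G = ((16−8)/6)² = 1.778
te_H = (5 + 4·7 + 9)/6 = 42/6 = 7; σ²_H = ((9−5)/6)² = 0.444
te_I = (6 + 4·11 + 28)/6 = 78/6 = 13; σ²_I = ((28−6)/6)² = 13.444
te_J = (2 + 4·5 + 14)/6 = 36/6 = 6; σ²_J = ((14−2)/6)² = 4.000

Forward pass:
ES_A = 0; EF_A = 11
ES_B = 0; EF_B = 3
ES_C = 0; EF_C = 4
ES_D = 0; EF_D = 11
ES_E = 0; EF_E = 11
ES_F = 0; EF_F = 2
ES_G = 0; EF_G = 12
ES_H = 11; EF_H = 11+7 = 18
ES_I = 2; EF_I = 2+13 = 15
ES_J = max(EF_A=11, EF_B=3, EF_C=4, EF_E=11, EF_G=12, EF_H=18, EF_I=15) = 18; EF_J = 18+6 = 24
Expected project duration μ = 24 hours. Critical path: D → H → J.

Variances on critical path: σ²_D=7.111, σ²_H=0.444, σ²_J=4.000.
Largest is σ²_D = 7.111.

D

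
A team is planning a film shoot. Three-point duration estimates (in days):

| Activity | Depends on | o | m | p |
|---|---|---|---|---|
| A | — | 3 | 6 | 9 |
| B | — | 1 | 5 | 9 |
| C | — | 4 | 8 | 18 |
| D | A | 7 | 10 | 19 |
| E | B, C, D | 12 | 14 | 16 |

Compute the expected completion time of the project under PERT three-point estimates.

31 days

te_A = (3 + 4·6 + 9)/6 = 36/6 = 6
te_B = (1 + 4·5 + 9)/6 = 30/6 = 5
te_C = (4 + 4·8 + 18)/6 = 54/6 = 9
te_D = (7 + 4·10 + 19)/6 = 66/6 = 11
te_E = (12 + 4·14 + 16)/6 = 84/6 = 14

Forward pass:
ES_A = 0; EF_A = 6
ES_B = 0; EF_B = 5
ES_C = 0; EF_C = 9
ES_D = 6; EF_D = 6+11 = 17
ES_E = max(EF_B=5, EF_C=9, EF_D=17) = 17; EF_E = 17+14 = 31
Expected project duration μ = 31 days. Critical path: A → D → E.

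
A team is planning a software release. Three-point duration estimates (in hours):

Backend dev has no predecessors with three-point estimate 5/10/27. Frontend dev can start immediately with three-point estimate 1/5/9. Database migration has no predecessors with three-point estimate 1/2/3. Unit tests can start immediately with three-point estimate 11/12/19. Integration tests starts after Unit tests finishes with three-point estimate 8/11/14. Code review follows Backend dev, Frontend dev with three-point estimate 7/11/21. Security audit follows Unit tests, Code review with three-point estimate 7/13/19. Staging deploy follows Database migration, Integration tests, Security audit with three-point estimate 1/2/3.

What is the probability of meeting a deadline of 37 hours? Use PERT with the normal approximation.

te_Backend dev = (5 + 4·10 + 27)/6 = 72/6 = 12; σ²_Backend dev = ((27−5)/6)² = 13.444
te_Frontend dev = (1 + 4·5 + 9)/6 = 30/6 = 5; σ²_Frontend dev = ((9−1)/6)² = 1.778
te_Database migration = (1 + 4·2 + 3)/6 = 12/6 = 2; σ²_Database migration = ((3−1)/6)² = 0.111
te_Unit tests = (11 + 4·12 + 19)/6 = 78/6 = 13; σ²_Unit tests = ((19−11)/6)² = 1.778
te_Integration tests = (8 + 4·11 + 14)/6 = 66/6 = 11; σ²_Integration tests = ((14−8)/6)² = 1.000
te_Code review = (7 + 4·11 + 21)/6 = 72/6 = 12; σ²_Code review = ((21−7)/6)² = 5.444
te_Security audit = (7 + 4·13 + 19)/6 = 78/6 = 13; σ²_Security audit = ((19−7)/6)² = 4.000
te_Staging deploy = (1 + 4·2 + 3)/6 = 12/6 = 2; σ²_Staging deploy = ((3−1)/6)² = 0.111

Forward pass:
ES_Backend dev = 0; EF_Backend dev = 12
ES_Frontend dev = 0; EF_Frontend dev = 5
ES_Database migration = 0; EF_Database migration = 2
ES_Unit tests = 0; EF_Unit tests = 13
ES_Integration tests = 13; EF_Integration tests = 13+11 = 24
ES_Code review = max(EF_Backend dev=12, EF_Frontend dev=5) = 12; EF_Code review = 12+12 = 24
ES_Security audit = max(EF_Unit tests=13, EF_Code review=24) = 24; EF_Security audit = 24+13 = 37
ES_Staging deploy = max(EF_Database migration=2, EF_Integration tests=24, EF_Security audit=37) = 37; EF_Staging deploy = 37+2 = 39
Expected project duration μ = 39 hours. Critical path: Backend dev → Code review → Security audit → Staging deploy.

Variance along critical path = 13.444 + 5.444 + 4.000 + 0.111 = 23.000; σ = √23.000 = 4.796 hours.
Z = (37 − 39) / 4.796 = -0.417
P(T ≤ 37) = Φ(-0.417) ≈ 0.338

0.338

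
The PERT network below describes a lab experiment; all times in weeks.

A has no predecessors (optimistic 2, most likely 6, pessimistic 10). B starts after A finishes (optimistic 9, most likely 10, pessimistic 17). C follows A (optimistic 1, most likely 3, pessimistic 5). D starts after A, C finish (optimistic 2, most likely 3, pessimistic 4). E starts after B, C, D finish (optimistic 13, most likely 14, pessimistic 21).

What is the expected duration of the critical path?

32 weeks

te_A = (2 + 4·6 + 10)/6 = 36/6 = 6
te_B = (9 + 4·10 + 17)/6 = 66/6 = 11
te_C = (1 + 4·3 + 5)/6 = 18/6 = 3
te_D = (2 + 4·3 + 4)/6 = 18/6 = 3
te_E = (13 + 4·14 + 21)/6 = 90/6 = 15

Forward pass:
ES_A = 0; EF_A = 6
ES_B = 6; EF_B = 6+11 = 17
ES_C = 6; EF_C = 6+3 = 9
ES_D = max(EF_A=6, EF_C=9) = 9; EF_D = 9+3 = 12
ES_E = max(EF_B=17, EF_C=9, EF_D=12) = 17; EF_E = 17+15 = 32
Expected project duration μ = 32 weeks. Critical path: A → B → E.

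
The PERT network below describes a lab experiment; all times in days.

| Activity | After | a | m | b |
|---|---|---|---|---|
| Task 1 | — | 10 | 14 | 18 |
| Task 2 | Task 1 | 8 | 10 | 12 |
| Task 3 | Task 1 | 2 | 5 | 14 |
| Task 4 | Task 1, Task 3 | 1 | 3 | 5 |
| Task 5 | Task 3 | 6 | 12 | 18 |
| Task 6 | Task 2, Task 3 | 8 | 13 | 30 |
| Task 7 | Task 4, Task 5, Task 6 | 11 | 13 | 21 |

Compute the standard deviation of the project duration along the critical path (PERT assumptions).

te_Task 1 = (10 + 4·14 + 18)/6 = 84/6 = 14; σ²_Task 1 = ((18−10)/6)² = 1.778
te_Task 2 = (8 + 4·10 + 12)/6 = 60/6 = 10; σ²_Task 2 = ((12−8)/6)² = 0.444
te_Task 3 = (2 + 4·5 + 14)/6 = 36/6 = 6; σ²_Task 3 = ((14−2)/6)² = 4.000
te_Task 4 = (1 + 4·3 + 5)/6 = 18/6 = 3; σ²_Task 4 = ((5−1)/6)² = 0.444
te_Task 5 = (6 + 4·12 + 18)/6 = 72/6 = 12; σ²_Task 5 = ((18−6)/6)² = 4.000
te_Task 6 = (8 + 4·13 + 30)/6 = 90/6 = 15; σ²_Task 6 = ((30−8)/6)² = 13.444
te_Task 7 = (11 + 4·13 + 21)/6 = 84/6 = 14; σ²_Task 7 = ((21−11)/6)² = 2.778

Forward pass:
ES_Task 1 = 0; EF_Task 1 = 14
ES_Task 2 = 14; EF_Task 2 = 14+10 = 24
ES_Task 3 = 14; EF_Task 3 = 14+6 = 20
ES_Task 4 = max(EF_Task 1=14, EF_Task 3=20) = 20; EF_Task 4 = 20+3 = 23
ES_Task 5 = 20; EF_Task 5 = 20+12 = 32
ES_Task 6 = max(EF_Task 2=24, EF_Task 3=20) = 24; EF_Task 6 = 24+15 = 39
ES_Task 7 = max(EF_Task 4=23, EF_Task 5=32, EF_Task 6=39) = 39; EF_Task 7 = 39+14 = 53
Expected project duration μ = 53 days. Critical path: Task 1 → Task 2 → Task 6 → Task 7.

Variance along critical path = 1.778 + 0.444 + 13.444 + 2.778 = 18.444
σ = √18.444 = 4.295 days

4.29 days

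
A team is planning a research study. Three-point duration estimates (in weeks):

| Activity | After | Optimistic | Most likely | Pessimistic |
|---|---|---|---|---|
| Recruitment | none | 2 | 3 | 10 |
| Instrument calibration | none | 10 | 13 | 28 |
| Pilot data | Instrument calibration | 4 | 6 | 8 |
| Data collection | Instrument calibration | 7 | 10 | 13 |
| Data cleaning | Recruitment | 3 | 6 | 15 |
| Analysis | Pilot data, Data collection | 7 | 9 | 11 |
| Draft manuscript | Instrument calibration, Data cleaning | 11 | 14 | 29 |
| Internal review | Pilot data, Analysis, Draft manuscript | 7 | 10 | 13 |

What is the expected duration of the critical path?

te_Recruitment = (2 + 4·3 + 10)/6 = 24/6 = 4
te_Instrument calibration = (10 + 4·13 + 28)/6 = 90/6 = 15
te_Pilot data = (4 + 4·6 + 8)/6 = 36/6 = 6
te_Data collection = (7 + 4·10 + 13)/6 = 60/6 = 10
te_Data cleaning = (3 + 4·6 + 15)/6 = 42/6 = 7
te_Analysis = (7 + 4·9 + 11)/6 = 54/6 = 9
te_Draft manuscript = (11 + 4·14 + 29)/6 = 96/6 = 16
te_Internal review = (7 + 4·10 + 13)/6 = 60/6 = 10

Forward pass:
ES_Recruitment = 0; EF_Recruitment = 4
ES_Instrument calibration = 0; EF_Instrument calibration = 15
ES_Pilot data = 15; EF_Pilot data = 15+6 = 21
ES_Data collection = 15; EF_Data collection = 15+10 = 25
ES_Data cleaning = 4; EF_Data cleaning = 4+7 = 11
ES_Analysis = max(EF_Pilot data=21, EF_Data collection=25) = 25; EF_Analysis = 25+9 = 34
ES_Draft manuscript = max(EF_Instrument calibration=15, EF_Data cleaning=11) = 15; EF_Draft manuscript = 15+16 = 31
ES_Internal review = max(EF_Pilot data=21, EF_Analysis=34, EF_Draft manuscript=31) = 34; EF_Internal review = 34+10 = 44
Expected project duration μ = 44 weeks. Critical path: Instrument calibration → Data collection → Analysis → Internal review.

44 weeks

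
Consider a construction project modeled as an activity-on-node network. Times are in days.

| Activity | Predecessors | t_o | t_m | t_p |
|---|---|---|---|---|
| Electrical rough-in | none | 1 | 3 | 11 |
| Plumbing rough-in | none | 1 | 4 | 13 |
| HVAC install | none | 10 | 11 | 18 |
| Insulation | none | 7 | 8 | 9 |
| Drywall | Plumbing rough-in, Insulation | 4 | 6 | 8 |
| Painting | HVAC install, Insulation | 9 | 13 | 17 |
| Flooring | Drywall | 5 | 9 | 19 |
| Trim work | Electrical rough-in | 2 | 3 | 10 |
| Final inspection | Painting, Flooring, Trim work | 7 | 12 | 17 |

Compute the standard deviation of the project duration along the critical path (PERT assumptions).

2.52 days

te_Electrical rough-in = (1 + 4·3 + 11)/6 = 24/6 = 4; σ²_Electrical rough-in = ((11−1)/6)² = 2.778
te_Plumbing rough-in = (1 + 4·4 + 13)/6 = 30/6 = 5; σ²_Plumbing rough-in = ((13−1)/6)² = 4.000
te_HVAC install = (10 + 4·11 + 18)/6 = 72/6 = 12; σ²_HVAC install = ((18−10)/6)² = 1.778
te_Insulation = (7 + 4·8 + 9)/6 = 48/6 = 8; σ²_Insulation = ((9−7)/6)² = 0.111
te_Drywall = (4 + 4·6 + 8)/6 = 36/6 = 6; σ²_Drywall = ((8−4)/6)² = 0.444
te_Painting = (9 + 4·13 + 17)/6 = 78/6 = 13; σ²_Painting = ((17−9)/6)² = 1.778
te_Flooring = (5 + 4·9 + 19)/6 = 60/6 = 10; σ²_Flooring = ((19−5)/6)² = 5.444
te_Trim work = (2 + 4·3 + 10)/6 = 24/6 = 4; σ²_Trim work = ((10−2)/6)² = 1.778
te_Final inspection = (7 + 4·12 + 17)/6 = 72/6 = 12; σ²_Final inspection = ((17−7)/6)² = 2.778

Forward pass:
ES_Electrical rough-in = 0; EF_Electrical rough-in = 4
ES_Plumbing rough-in = 0; EF_Plumbing rough-in = 5
ES_HVAC install = 0; EF_HVAC install = 12
ES_Insulation = 0; EF_Insulation = 8
ES_Drywall = max(EF_Plumbing rough-in=5, EF_Insulation=8) = 8; EF_Drywall = 8+6 = 14
ES_Painting = max(EF_HVAC install=12, EF_Insulation=8) = 12; EF_Painting = 12+13 = 25
ES_Flooring = 14; EF_Flooring = 14+10 = 24
ES_Trim work = 4; EF_Trim work = 4+4 = 8
ES_Final inspection = max(EF_Painting=25, EF_Flooring=24, EF_Trim work=8) = 25; EF_Final inspection = 25+12 = 37
Expected project duration μ = 37 days. Critical path: HVAC install → Painting → Final inspection.

Variance along critical path = 1.778 + 1.778 + 2.778 = 6.333
σ = √6.333 = 2.517 days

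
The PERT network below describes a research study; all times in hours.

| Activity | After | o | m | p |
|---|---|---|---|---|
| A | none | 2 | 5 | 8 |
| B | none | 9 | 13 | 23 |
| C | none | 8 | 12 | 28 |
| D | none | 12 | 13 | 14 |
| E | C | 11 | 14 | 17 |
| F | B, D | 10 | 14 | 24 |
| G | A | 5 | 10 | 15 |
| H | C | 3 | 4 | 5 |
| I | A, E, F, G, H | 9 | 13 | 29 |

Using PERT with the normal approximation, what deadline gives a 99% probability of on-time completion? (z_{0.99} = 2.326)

54.9 hours

te_A = (2 + 4·5 + 8)/6 = 30/6 = 5; σ²_A = ((8−2)/6)² = 1.000
te_B = (9 + 4·13 + 23)/6 = 84/6 = 14; σ²_B = ((23−9)/6)² = 5.444
te_C = (8 + 4·12 + 28)/6 = 84/6 = 14; σ²_C = ((28−8)/6)² = 11.111
te_D = (12 + 4·13 + 14)/6 = 78/6 = 13; σ²_D = ((14−12)/6)² = 0.111
te_E = (11 + 4·14 + 17)/6 = 84/6 = 14; σ²_E = ((17−11)/6)² = 1.000
te_F = (10 + 4·14 + 24)/6 = 90/6 = 15; σ²_F = ((24−10)/6)² = 5.444
te_G = (5 + 4·10 + 15)/6 = 60/6 = 10; σ²_G = ((15−5)/6)² = 2.778
te_H = (3 + 4·4 + 5)/6 = 24/6 = 4; σ²_H = ((5−3)/6)² = 0.111
te_I = (9 + 4·13 + 29)/6 = 90/6 = 15; σ²_I = ((29−9)/6)² = 11.111

Forward pass:
ES_A = 0; EF_A = 5
ES_B = 0; EF_B = 14
ES_C = 0; EF_C = 14
ES_D = 0; EF_D = 13
ES_E = 14; EF_E = 14+14 = 28
ES_F = max(EF_B=14, EF_D=13) = 14; EF_F = 14+15 = 29
ES_G = 5; EF_G = 5+10 = 15
ES_H = 14; EF_H = 14+4 = 18
ES_I = max(EF_A=5, EF_E=28, EF_F=29, EF_G=15, EF_H=18) = 29; EF_I = 29+15 = 44
Expected project duration μ = 44 hours. Critical path: B → F → I.

Variance along critical path = 5.444 + 5.444 + 11.111 = 22.000; σ = 4.690 hours.
D = μ + z·σ = 44 + 2.326·4.690 = 54.9 hours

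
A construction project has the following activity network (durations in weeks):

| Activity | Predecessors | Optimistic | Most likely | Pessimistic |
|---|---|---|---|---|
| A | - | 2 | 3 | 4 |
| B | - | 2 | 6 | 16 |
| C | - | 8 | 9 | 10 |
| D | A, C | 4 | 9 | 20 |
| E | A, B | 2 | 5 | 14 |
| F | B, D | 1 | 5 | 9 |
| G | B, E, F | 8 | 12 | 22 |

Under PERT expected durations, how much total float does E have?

11 weeks

te_A = (2 + 4·3 + 4)/6 = 18/6 = 3
te_B = (2 + 4·6 + 16)/6 = 42/6 = 7
te_C = (8 + 4·9 + 10)/6 = 54/6 = 9
te_D = (4 + 4·9 + 20)/6 = 60/6 = 10
te_E = (2 + 4·5 + 14)/6 = 36/6 = 6
te_F = (1 + 4·5 + 9)/6 = 30/6 = 5
te_G = (8 + 4·12 + 22)/6 = 78/6 = 13

Forward pass:
ES_A = 0; EF_A = 3
ES_B = 0; EF_B = 7
ES_C = 0; EF_C = 9
ES_D = max(EF_A=3, EF_C=9) = 9; EF_D = 9+10 = 19
ES_E = max(EF_A=3, EF_B=7) = 7; EF_E = 7+6 = 13
ES_F = max(EF_B=7, EF_D=19) = 19; EF_F = 19+5 = 24
ES_G = max(EF_B=7, EF_E=13, EF_F=24) = 24; EF_G = 24+13 = 37
Expected project duration μ = 37 weeks. Critical path: C → D → F → G.

Backward pass:
LF_G = 37; LS_G = 37−13 = 24
LF_F = LS_G = 24; LS_F = 24−5 = 19
LF_E = LS_G = 24; LS_E = 24−6 = 18
LF_D = LS_F = 19; LS_D = 19−10 = 9
LF_C = LS_D = 9; LS_C = 9−9 = 0
LF_B = min(LS_E=18, LS_F=19, LS_G=24) = 18; LS_B = 18−7 = 11
LF_A = min(LS_D=9, LS_E=18) = 9; LS_A = 9−3 = 6
Slack_E = LS_E − ES_E = 18 − 7 = 11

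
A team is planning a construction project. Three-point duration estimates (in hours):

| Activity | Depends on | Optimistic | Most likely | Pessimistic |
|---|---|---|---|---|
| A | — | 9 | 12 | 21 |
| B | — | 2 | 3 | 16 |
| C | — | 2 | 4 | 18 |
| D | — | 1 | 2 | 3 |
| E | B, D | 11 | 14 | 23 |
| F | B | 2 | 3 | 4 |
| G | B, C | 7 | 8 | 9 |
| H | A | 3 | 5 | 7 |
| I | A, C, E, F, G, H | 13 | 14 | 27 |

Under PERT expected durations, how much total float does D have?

te_A = (9 + 4·12 + 21)/6 = 78/6 = 13
te_B = (2 + 4·3 + 16)/6 = 30/6 = 5
te_C = (2 + 4·4 + 18)/6 = 36/6 = 6
te_D = (1 + 4·2 + 3)/6 = 12/6 = 2
te_E = (11 + 4·14 + 23)/6 = 90/6 = 15
te_F = (2 + 4·3 + 4)/6 = 18/6 = 3
te_G = (7 + 4·8 + 9)/6 = 48/6 = 8
te_H = (3 + 4·5 + 7)/6 = 30/6 = 5
te_I = (13 + 4·14 + 27)/6 = 96/6 = 16

Forward pass:
ES_A = 0; EF_A = 13
ES_B = 0; EF_B = 5
ES_C = 0; EF_C = 6
ES_D = 0; EF_D = 2
ES_E = max(EF_B=5, EF_D=2) = 5; EF_E = 5+15 = 20
ES_F = 5; EF_F = 5+3 = 8
ES_G = max(EF_B=5, EF_C=6) = 6; EF_G = 6+8 = 14
ES_H = 13; EF_H = 13+5 = 18
ES_I = max(EF_A=13, EF_C=6, EF_E=20, EF_F=8, EF_G=14, EF_H=18) = 20; EF_I = 20+16 = 36
Expected project duration μ = 36 hours. Critical path: B → E → I.

Backward pass:
LF_I = 36; LS_I = 36−16 = 20
LF_H = LS_I = 20; LS_H = 20−5 = 15
LF_G = LS_I = 20; LS_G = 20−8 = 12
LF_F = LS_I = 20; LS_F = 20−3 = 17
LF_E = LS_I = 20; LS_E = 20−15 = 5
LF_D = LS_E = 5; LS_D = 5−2 = 3
LF_C = min(LS_G=12, LS_I=20) = 12; LS_C = 12−6 = 6
LF_B = min(LS_E=5, LS_F=17, LS_G=12) = 5; LS_B = 5−5 = 0
LF_A = min(LS_H=15, LS_I=20) = 15; LS_A = 15−13 = 2
Slack_D = LS_D − ES_D = 3 − 0 = 3

3 hours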